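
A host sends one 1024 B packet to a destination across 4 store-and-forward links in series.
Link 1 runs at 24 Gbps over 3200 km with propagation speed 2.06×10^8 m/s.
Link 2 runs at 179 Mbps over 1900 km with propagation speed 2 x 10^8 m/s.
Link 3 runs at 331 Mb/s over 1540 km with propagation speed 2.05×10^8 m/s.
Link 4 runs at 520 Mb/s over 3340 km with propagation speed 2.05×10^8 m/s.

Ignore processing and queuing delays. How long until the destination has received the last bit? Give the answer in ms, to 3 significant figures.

48.9 ms

L = 1024 × 8 = 8192 bits.
Transmission delays (L/R per hop): 0.000341333, 0.0457654, 0.0247492, 0.0157538 ms; sum = 0.0866098 ms.
Propagation delays (d/s per hop): 15.534, 9.5, 7.5122, 16.2927 ms; sum = 48.8389 ms.
End-to-end = 48.9 ms.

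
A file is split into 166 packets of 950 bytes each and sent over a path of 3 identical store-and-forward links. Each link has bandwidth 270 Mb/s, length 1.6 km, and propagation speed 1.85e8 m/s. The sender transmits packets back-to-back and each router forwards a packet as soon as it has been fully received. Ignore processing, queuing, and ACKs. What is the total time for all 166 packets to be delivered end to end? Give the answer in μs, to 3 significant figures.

Per-hop transmission t_tx = L/R = 7600/270000000 = 28.1481 μs.
Per-hop propagation t_prop = 1600/185000000 = 8.64865 μs.
Pipeline fill: first packet needs 3·t_tx to clear all hops; remaining 165 packets each add one t_tx.
Total = (3+166-1)·t_tx + 3·t_prop = 168·28.1481 + 3·8.64865 = 4750 μs.

4750 μs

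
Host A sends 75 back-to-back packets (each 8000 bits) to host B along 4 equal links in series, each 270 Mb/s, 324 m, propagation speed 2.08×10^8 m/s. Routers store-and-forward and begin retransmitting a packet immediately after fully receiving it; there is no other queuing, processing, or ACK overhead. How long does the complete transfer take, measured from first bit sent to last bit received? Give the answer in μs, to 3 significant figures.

2320 μs

Per-hop transmission t_tx = L/R = 8000/270000000 = 29.6296 μs.
Per-hop propagation t_prop = 324/208000000 = 1.55769 μs.
Pipeline fill: first packet needs 4·t_tx to clear all hops; remaining 74 packets each add one t_tx.
Total = (4+75-1)·t_tx + 4·t_prop = 78·29.6296 + 4·1.55769 = 2320 μs.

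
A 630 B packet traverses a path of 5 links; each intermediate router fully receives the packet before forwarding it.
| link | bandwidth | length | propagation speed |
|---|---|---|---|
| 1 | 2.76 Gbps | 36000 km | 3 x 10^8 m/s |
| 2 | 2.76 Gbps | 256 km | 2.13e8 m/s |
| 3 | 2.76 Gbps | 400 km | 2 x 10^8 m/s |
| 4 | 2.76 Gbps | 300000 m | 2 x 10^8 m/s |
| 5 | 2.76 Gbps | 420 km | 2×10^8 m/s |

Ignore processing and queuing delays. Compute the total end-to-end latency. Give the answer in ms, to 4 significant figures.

L = 630 × 8 = 5040 bits.
Transmission delay per hop = L/R = 5040/2760000000 = 0.00182609 ms; 5 hops → 0.00913043 ms.
Propagation delays (d/s per hop): 120, 1.20188, 2, 1.5, 2.1 ms; sum = 126.802 ms.
End-to-end = 126.8 ms.

126.8 ms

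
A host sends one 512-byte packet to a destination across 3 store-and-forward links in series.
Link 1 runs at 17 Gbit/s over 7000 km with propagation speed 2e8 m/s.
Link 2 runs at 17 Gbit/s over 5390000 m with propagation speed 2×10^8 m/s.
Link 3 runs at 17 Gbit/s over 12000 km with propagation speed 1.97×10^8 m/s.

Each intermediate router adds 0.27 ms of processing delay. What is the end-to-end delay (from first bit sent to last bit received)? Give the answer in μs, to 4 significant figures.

123400 μs

L = 512 × 8 = 4096 bits.
Transmission delay per hop = L/R = 4096/17000000000 = 0.240941 μs; 3 hops → 0.722824 μs.
Propagation delays (d/s per hop): 35000, 26950, 60913.7 μs; sum = 122864 μs.
Processing at 2 router(s): 2 × 0.27 ms = 540 μs.
End-to-end = 123400 μs.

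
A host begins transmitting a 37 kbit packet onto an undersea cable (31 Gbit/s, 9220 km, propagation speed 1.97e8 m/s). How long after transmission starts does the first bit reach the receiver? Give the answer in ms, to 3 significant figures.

First bit experiences only propagation delay: d/s = 9220000/197000000 = 46.8 ms.

46.8 ms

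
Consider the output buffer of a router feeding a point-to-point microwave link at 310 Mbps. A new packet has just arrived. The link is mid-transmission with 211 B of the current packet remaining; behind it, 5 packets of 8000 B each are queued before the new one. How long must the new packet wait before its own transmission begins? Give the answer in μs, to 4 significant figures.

1038 μs

Each queued packet: L/R = 64000/310000000 = 206.452 μs.
5 queued → 1032.26 μs.
Plus remaining 1688 bits of current packet: 5.44516 μs.
Queuing delay = 1038 μs.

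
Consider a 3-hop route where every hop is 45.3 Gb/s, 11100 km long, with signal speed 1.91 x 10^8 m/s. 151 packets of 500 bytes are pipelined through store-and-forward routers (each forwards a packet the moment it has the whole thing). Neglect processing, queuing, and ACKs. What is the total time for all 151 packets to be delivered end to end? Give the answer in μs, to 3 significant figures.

Per-hop transmission t_tx = L/R = 4000/45300000000 = 0.0883002 μs.
Per-hop propagation t_prop = 11100000/191000000 = 58115.2 μs.
Pipeline fill: first packet needs 3·t_tx to clear all hops; remaining 150 packets each add one t_tx.
Total = (3+151-1)·t_tx + 3·t_prop = 153·0.0883002 + 3·58115.2 = 174000 μs.

174000 μs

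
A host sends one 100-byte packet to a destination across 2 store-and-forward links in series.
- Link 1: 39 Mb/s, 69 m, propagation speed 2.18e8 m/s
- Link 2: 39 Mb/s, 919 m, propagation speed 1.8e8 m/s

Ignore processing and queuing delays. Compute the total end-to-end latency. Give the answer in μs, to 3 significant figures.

46.4 μs

L = 100 × 8 = 800 bits.
Transmission delay per hop = L/R = 800/39000000 = 20.5128 μs; 2 hops → 41.0256 μs.
Propagation delays (d/s per hop): 0.316514, 5.10556 μs; sum = 5.42207 μs.
End-to-end = 46.4 μs.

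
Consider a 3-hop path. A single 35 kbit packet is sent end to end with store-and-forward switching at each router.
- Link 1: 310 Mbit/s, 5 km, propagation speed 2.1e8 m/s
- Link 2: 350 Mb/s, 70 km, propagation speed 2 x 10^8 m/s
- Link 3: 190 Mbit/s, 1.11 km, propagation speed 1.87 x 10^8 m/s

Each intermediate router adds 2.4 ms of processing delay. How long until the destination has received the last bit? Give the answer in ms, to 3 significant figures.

L = 35000 bits.
Transmission delays (L/R per hop): 0.112903, 0.1, 0.184211 ms; sum = 0.397114 ms.
Propagation delays (d/s per hop): 0.0238095, 0.35, 0.00593583 ms; sum = 0.379745 ms.
Processing at 2 router(s): 2 × 2.4 ms = 4.8 ms.
End-to-end = 5.58 ms.

5.58 ms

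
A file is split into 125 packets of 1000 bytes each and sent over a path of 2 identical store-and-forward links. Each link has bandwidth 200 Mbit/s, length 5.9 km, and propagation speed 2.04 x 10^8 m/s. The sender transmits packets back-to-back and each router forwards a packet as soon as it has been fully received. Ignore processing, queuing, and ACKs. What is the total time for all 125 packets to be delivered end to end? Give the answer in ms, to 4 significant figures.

5.098 ms

Per-hop transmission t_tx = L/R = 8000/200000000 = 0.04 ms.
Per-hop propagation t_prop = 5900/204000000 = 0.0289216 ms.
Pipeline fill: first packet needs 2·t_tx to clear all hops; remaining 124 packets each add one t_tx.
Total = (2+125-1)·t_tx + 2·t_prop = 126·0.04 + 2·0.0289216 = 5.098 ms.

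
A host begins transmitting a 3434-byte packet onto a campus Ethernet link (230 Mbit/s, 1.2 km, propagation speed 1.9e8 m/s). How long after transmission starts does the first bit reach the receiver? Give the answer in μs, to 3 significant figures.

6.32 μs

First bit experiences only propagation delay: d/s = 1200/190000000 = 6.32 μs.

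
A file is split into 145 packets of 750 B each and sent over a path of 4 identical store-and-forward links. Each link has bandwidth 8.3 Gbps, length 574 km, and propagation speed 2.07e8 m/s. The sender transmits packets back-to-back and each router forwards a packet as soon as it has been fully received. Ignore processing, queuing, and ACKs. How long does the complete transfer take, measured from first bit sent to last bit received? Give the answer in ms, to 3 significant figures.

11.2 ms

Per-hop transmission t_tx = L/R = 6000/8.3e+09 = 0.000722892 ms.
Per-hop propagation t_prop = 574000/2.07e+08 = 2.77295 ms.
Pipeline fill: first packet needs 4·t_tx to clear all hops; remaining 144 packets each add one t_tx.
Total = (4+145-1)·t_tx + 4·t_prop = 148·0.000722892 + 4·2.77295 = 11.2 ms.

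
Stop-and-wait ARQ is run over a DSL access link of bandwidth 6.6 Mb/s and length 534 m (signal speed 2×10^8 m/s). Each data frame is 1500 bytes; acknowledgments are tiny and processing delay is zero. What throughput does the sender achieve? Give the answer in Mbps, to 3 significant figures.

t_tx = L/R = 12000/6600000 = 0.00181818 s.
t_prop = 534/200000000 = 2.67e-06 s; RTT = 5.34e-06 s.
Cycle = t_tx + RTT = 0.00182352 s.
Throughput = L / cycle = 12000 / 0.00182352 = 6.58 Mbps.

6.58 Mbps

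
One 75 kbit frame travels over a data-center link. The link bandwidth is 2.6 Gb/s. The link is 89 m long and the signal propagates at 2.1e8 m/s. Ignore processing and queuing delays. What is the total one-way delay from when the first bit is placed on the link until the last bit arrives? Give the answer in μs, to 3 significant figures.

29.3 μs

L = 75000 bits.
Transmission delay = L/R = 75000 / 2600000000 = 28.8462 μs.
Propagation delay = d/s = 89 m / 210000000 m/s = 0.42381 μs.
Total = 29.3 μs.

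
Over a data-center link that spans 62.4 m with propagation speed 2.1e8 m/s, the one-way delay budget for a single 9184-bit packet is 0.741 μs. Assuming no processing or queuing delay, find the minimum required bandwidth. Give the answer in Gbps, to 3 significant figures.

Propagation delay = 62.4 / 210000000 = 0.297143 μs.
Transmission budget = 0.741 − 0.297143 = 0.443857 μs.
R ≥ L / t_tx = 9184 bits / 4.43857e-07 s = 20.7 Gbps.

20.7 Gbps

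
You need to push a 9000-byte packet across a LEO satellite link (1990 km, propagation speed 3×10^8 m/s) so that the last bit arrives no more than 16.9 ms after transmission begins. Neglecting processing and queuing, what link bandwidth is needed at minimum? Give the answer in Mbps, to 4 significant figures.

7.013 Mbps

L = 72000 bits.
Propagation delay = 1990000 / 300000000 = 6.63333 ms.
Transmission budget = 16.9 − 6.63333 = 10.2667 ms.
R ≥ L / t_tx = 72000 bits / 0.0102667 s = 7.013 Mbps.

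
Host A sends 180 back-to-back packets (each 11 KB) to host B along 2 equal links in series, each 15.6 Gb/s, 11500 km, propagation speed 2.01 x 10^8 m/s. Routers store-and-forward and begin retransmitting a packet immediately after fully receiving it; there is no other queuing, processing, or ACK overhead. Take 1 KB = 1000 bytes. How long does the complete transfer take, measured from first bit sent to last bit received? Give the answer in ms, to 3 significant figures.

115 ms

Per-hop transmission t_tx = L/R = 88000/15600000000 = 0.00564103 ms.
Per-hop propagation t_prop = 11500000/2.01e+08 = 57.2139 ms.
Pipeline fill: first packet needs 2·t_tx to clear all hops; remaining 179 packets each add one t_tx.
Total = (2+180-1)·t_tx + 2·t_prop = 181·0.00564103 + 2·57.2139 = 115 ms.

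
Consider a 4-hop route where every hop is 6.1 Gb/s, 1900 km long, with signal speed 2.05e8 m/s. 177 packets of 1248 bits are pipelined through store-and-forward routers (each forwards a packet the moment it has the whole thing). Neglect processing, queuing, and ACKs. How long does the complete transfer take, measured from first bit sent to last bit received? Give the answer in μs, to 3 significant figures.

Per-hop transmission t_tx = L/R = 1248/6100000000 = 0.20459 μs.
Per-hop propagation t_prop = 1900000/2.05e+08 = 9268.29 μs.
Pipeline fill: first packet needs 4·t_tx to clear all hops; remaining 176 packets each add one t_tx.
Total = (4+177-1)·t_tx + 4·t_prop = 180·0.20459 + 4·9268.29 = 37100 μs.

37100 μs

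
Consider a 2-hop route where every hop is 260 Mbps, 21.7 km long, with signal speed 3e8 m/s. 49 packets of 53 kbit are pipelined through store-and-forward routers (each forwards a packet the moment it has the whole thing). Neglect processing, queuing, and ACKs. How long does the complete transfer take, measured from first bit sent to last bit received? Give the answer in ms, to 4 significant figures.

10.34 ms

Per-hop transmission t_tx = L/R = 53000/260000000 = 0.203846 ms.
Per-hop propagation t_prop = 21700/300000000 = 0.0723333 ms.
Pipeline fill: first packet needs 2·t_tx to clear all hops; remaining 48 packets each add one t_tx.
Total = (2+49-1)·t_tx + 2·t_prop = 50·0.203846 + 2·0.0723333 = 10.34 ms.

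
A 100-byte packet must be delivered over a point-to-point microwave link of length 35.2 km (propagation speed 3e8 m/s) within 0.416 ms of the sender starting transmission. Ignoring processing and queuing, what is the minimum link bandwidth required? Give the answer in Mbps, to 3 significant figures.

L = 800 bits.
Propagation delay = 35200 / 300000000 = 0.117333 ms.
Transmission budget = 0.416 − 0.117333 = 0.298667 ms.
R ≥ L / t_tx = 800 bits / 0.000298667 s = 2.68 Mbps.

2.68 Mbps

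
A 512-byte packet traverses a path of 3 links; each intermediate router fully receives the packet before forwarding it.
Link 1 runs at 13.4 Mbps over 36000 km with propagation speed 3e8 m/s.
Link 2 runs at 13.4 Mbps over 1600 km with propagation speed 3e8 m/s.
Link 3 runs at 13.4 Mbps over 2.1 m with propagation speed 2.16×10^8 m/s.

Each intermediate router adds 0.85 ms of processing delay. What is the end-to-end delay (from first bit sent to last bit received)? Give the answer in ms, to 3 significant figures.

128 ms

L = 512 × 8 = 4096 bits.
Transmission delay per hop = L/R = 4096/13400000 = 0.305672 ms; 3 hops → 0.917015 ms.
Propagation delays (d/s per hop): 120, 5.33333, 9.72222e-06 ms; sum = 125.333 ms.
Processing at 2 router(s): 2 × 0.85 ms = 1.7 ms.
End-to-end = 128 ms.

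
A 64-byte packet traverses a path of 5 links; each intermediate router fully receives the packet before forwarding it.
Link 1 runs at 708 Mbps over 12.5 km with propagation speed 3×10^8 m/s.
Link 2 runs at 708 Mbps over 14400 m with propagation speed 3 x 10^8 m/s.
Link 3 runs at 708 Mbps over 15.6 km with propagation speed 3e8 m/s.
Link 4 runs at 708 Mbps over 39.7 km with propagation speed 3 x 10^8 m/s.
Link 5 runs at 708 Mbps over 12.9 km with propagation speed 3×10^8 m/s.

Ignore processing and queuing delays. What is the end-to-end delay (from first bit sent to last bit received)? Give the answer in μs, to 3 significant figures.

321 μs

L = 64 × 8 = 512 bits.
Transmission delay per hop = L/R = 512/708000000 = 0.723164 μs; 5 hops → 3.61582 μs.
Propagation delays (d/s per hop): 41.6667, 48, 52, 132.333, 43 μs; sum = 317 μs.
End-to-end = 321 μs.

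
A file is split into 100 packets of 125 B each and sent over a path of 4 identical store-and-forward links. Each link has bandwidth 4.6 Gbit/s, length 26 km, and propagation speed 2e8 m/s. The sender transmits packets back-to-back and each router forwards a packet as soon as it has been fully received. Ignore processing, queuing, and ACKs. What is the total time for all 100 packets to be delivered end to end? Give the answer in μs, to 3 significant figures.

542 μs

Per-hop transmission t_tx = L/R = 1000/4600000000 = 0.217391 μs.
Per-hop propagation t_prop = 26000/200000000 = 130 μs.
Pipeline fill: first packet needs 4·t_tx to clear all hops; remaining 99 packets each add one t_tx.
Total = (4+100-1)·t_tx + 4·t_prop = 103·0.217391 + 4·130 = 542 μs.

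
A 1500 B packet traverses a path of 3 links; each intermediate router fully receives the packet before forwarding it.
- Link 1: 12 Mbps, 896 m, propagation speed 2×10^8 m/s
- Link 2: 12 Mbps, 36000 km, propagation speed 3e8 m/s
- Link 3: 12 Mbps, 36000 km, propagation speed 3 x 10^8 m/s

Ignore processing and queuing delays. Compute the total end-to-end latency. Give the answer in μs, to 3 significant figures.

243000 μs

L = 1500 × 8 = 12000 bits.
Transmission delay per hop = L/R = 12000/12000000 = 1000 μs; 3 hops → 3000 μs.
Propagation delays (d/s per hop): 4.48, 120000, 120000 μs; sum = 240004 μs.
End-to-end = 243000 μs.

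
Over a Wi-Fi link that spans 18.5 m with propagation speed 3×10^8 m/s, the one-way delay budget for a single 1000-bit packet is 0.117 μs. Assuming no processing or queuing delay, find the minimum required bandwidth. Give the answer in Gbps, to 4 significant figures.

18.07 Gbps

Propagation delay = 18.5 / 300000000 = 0.0616667 μs.
Transmission budget = 0.117 − 0.0616667 = 0.0553333 μs.
R ≥ L / t_tx = 1000 bits / 5.53333e-08 s = 18.07 Gbps.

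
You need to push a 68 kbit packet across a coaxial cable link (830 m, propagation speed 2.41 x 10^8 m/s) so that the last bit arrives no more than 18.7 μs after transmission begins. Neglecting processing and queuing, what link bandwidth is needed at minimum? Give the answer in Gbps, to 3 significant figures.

4.46 Gbps

Propagation delay = 830 / 241000000 = 3.44398 μs.
Transmission budget = 18.7 − 3.44398 = 15.256 μs.
R ≥ L / t_tx = 68000 bits / 1.5256e-05 s = 4.46 Gbps.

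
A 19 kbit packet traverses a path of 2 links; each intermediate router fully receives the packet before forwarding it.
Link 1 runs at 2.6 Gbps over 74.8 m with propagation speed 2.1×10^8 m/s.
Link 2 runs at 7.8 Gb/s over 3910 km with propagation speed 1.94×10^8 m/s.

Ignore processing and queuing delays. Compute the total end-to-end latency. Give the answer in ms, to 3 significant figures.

20.2 ms

L = 19000 bits.
Transmission delays (L/R per hop): 0.00730769, 0.0024359 ms; sum = 0.00974359 ms.
Propagation delays (d/s per hop): 0.00035619, 20.1546 ms; sum = 20.155 ms.
End-to-end = 20.2 ms.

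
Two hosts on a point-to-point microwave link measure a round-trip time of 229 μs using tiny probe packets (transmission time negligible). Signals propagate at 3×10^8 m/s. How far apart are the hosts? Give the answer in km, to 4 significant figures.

One-way propagation = RTT/2 = 114.5 μs.
d = s × t = 300000000 × 0.0001145 = 34.35 km.

34.35 km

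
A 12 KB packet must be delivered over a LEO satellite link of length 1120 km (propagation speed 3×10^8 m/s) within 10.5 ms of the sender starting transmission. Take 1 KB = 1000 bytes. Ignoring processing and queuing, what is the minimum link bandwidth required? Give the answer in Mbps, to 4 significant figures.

14.19 Mbps

L = 96000 bits.
Propagation delay = 1120000 / 300000000 = 3.73333 ms.
Transmission budget = 10.5 − 3.73333 = 6.76667 ms.
R ≥ L / t_tx = 96000 bits / 0.00676667 s = 14.19 Mbps.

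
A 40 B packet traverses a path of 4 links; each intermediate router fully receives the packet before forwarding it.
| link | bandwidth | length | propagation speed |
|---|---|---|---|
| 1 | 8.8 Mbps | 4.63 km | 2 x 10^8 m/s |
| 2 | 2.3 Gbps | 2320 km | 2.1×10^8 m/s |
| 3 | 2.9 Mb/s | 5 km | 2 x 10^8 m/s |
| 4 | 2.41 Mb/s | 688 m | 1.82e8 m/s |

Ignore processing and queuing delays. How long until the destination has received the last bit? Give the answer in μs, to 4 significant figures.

11380 μs

L = 40 × 8 = 320 bits.
Transmission delays (L/R per hop): 36.3636, 0.13913, 110.345, 132.78 μs; sum = 279.628 μs.
Propagation delays (d/s per hop): 23.15, 11047.6, 25, 3.78022 μs; sum = 11099.5 μs.
End-to-end = 11380 μs.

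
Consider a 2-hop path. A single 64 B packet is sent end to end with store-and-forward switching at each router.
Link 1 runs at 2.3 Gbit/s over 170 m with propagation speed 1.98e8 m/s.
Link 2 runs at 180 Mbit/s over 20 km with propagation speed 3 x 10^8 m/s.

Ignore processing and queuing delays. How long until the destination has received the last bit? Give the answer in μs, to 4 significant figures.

L = 64 × 8 = 512 bits.
Transmission delays (L/R per hop): 0.222609, 2.84444 μs; sum = 3.06705 μs.
Propagation delays (d/s per hop): 0.858586, 66.6667 μs; sum = 67.5253 μs.
End-to-end = 70.59 μs.

70.59 μs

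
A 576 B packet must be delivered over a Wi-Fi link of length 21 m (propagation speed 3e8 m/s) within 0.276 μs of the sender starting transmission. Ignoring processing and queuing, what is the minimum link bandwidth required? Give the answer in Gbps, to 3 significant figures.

L = 4608 bits.
Propagation delay = 21 / 300000000 = 0.07 μs.
Transmission budget = 0.276 − 0.07 = 0.206 μs.
R ≥ L / t_tx = 4608 bits / 2.06e-07 s = 22.4 Gbps.

22.4 Gbps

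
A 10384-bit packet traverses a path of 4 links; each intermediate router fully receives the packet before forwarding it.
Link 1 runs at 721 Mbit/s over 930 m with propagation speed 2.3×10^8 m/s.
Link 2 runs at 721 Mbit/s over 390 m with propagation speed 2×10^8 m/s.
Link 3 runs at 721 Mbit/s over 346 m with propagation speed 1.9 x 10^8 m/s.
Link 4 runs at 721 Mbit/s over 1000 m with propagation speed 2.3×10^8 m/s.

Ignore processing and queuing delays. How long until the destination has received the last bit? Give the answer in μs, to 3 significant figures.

Transmission delay per hop = L/R = 10384/721000000 = 14.4022 μs; 4 hops → 57.6089 μs.
Propagation delays (d/s per hop): 4.04348, 1.95, 1.82105, 4.34783 μs; sum = 12.1624 μs.
End-to-end = 69.8 μs.

69.8 μs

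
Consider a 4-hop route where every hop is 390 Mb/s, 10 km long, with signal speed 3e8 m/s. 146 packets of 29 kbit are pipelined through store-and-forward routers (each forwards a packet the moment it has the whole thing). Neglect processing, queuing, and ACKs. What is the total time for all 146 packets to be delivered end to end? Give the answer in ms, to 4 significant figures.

11.21 ms

Per-hop transmission t_tx = L/R = 29000/390000000 = 0.074359 ms.
Per-hop propagation t_prop = 10000/300000000 = 0.0333333 ms.
Pipeline fill: first packet needs 4·t_tx to clear all hops; remaining 145 packets each add one t_tx.
Total = (4+146-1)·t_tx + 4·t_prop = 149·0.074359 + 4·0.0333333 = 11.21 ms.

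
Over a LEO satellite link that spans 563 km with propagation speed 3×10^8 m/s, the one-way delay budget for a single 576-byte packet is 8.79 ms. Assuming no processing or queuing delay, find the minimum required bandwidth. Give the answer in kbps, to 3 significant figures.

L = 4608 bits.
Propagation delay = 563000 / 300000000 = 1.87667 ms.
Transmission budget = 8.79 − 1.87667 = 6.91333 ms.
R ≥ L / t_tx = 4608 bits / 0.00691333 s = 667 kbps.

667 kbps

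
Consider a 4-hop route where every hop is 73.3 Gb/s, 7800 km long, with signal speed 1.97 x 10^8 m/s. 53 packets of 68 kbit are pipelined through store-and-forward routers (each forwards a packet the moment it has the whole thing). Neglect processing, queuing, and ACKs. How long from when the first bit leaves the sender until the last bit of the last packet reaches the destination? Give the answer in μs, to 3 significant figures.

Per-hop transmission t_tx = L/R = 68000/73300000000 = 0.927694 μs.
Per-hop propagation t_prop = 7800000/197000000 = 39593.9 μs.
Pipeline fill: first packet needs 4·t_tx to clear all hops; remaining 52 packets each add one t_tx.
Total = (4+53-1)·t_tx + 4·t_prop = 56·0.927694 + 4·39593.9 = 158000 μs.

158000 μs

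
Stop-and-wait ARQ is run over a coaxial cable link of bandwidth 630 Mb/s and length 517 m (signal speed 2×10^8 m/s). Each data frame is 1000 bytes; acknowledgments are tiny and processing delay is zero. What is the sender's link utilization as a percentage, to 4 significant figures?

t_tx = L/R = 8000/630000000 = 1.26984e-05 s.
t_prop = 517/200000000 = 2.585e-06 s; RTT = 5.17e-06 s.
Cycle = t_tx + RTT = 1.78684e-05 s.
Utilization = t_tx / cycle = 1.26984e-05/1.78684e-05 = 71.07 %.

71.07 %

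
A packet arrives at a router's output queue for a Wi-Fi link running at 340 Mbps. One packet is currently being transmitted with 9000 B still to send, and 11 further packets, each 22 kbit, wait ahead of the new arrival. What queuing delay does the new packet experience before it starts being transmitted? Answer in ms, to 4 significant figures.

Each queued packet: L/R = 22000/340000000 = 0.0647059 ms.
11 queued → 0.711765 ms.
Plus remaining 72000 bits of current packet: 0.211765 ms.
Queuing delay = 0.9235 ms.

0.9235 ms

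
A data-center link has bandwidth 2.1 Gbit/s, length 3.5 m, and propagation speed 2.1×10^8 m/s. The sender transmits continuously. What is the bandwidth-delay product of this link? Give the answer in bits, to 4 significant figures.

35.00 bits

Propagation delay = 3.5 / 210000000 = 1.66667e-08 s.
BDP = R × t_prop = 2100000000 × 1.66667e-08 = 35 bits.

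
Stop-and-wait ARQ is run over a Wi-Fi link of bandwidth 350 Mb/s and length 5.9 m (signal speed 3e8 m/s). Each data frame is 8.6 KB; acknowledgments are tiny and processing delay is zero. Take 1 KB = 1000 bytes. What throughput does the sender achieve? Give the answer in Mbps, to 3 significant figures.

350 Mbps

t_tx = L/R = 68800/350000000 = 0.000196571 s.
t_prop = 5.9/300000000 = 1.96667e-08 s; RTT = 3.93333e-08 s.
Cycle = t_tx + RTT = 0.000196611 s.
Throughput = L / cycle = 68800 / 0.000196611 = 350 Mbps.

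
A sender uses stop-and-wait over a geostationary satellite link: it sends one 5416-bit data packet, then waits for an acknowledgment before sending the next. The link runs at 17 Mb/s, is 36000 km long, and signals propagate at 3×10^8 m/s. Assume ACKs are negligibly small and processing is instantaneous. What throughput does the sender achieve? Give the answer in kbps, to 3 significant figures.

t_tx = L/R = 5416/17000000 = 0.000318588 s.
t_prop = 36000000/300000000 = 0.12 s; RTT = 0.24 s.
Cycle = t_tx + RTT = 0.240319 s.
Throughput = L / cycle = 5416 / 0.240319 = 22.5 kbps.

22.5 kbps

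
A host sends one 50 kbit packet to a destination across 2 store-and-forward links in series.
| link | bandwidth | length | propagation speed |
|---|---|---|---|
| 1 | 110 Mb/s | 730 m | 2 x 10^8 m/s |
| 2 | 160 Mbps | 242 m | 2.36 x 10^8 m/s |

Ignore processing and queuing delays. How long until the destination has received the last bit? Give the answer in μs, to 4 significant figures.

771.7 μs

L = 50000 bits.
Transmission delays (L/R per hop): 454.545, 312.5 μs; sum = 767.045 μs.
Propagation delays (d/s per hop): 3.65, 1.02542 μs; sum = 4.67542 μs.
End-to-end = 771.7 μs.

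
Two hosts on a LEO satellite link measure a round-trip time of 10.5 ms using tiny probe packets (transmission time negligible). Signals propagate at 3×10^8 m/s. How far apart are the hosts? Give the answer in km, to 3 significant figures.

One-way propagation = RTT/2 = 5.25 ms.
d = s × t = 300000000 × 0.00525 = 1580 km.

1580 km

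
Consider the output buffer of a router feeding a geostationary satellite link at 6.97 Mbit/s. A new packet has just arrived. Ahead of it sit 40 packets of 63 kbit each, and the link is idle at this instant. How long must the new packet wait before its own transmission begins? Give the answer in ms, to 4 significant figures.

Each queued packet: L/R = 63000/6970000 = 9.03874 ms.
40 queued → 361.549 ms.
Queuing delay = 361.5 ms.

361.5 ms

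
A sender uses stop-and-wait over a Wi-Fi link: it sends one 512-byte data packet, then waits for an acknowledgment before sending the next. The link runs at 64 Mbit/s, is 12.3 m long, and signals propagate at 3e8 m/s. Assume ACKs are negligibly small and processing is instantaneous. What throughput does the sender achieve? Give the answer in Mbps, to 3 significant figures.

63.9 Mbps

t_tx = L/R = 4096/64000000 = 6.4e-05 s.
t_prop = 12.3/300000000 = 4.1e-08 s; RTT = 8.2e-08 s.
Cycle = t_tx + RTT = 6.4082e-05 s.
Throughput = L / cycle = 4096 / 6.4082e-05 = 63.9 Mbps.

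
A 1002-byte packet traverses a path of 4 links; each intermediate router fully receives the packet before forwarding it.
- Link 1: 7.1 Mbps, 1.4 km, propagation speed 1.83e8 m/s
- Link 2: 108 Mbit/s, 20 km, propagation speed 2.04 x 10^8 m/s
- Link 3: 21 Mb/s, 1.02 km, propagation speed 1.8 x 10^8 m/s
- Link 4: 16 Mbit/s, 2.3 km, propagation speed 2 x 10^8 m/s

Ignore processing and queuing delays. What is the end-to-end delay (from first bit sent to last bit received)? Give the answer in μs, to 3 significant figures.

2210 μs

L = 1002 × 8 = 8016 bits.
Transmission delays (L/R per hop): 1129.01, 74.2222, 381.714, 501 μs; sum = 2085.95 μs.
Propagation delays (d/s per hop): 7.65027, 98.0392, 5.66667, 11.5 μs; sum = 122.856 μs.
End-to-end = 2210 μs.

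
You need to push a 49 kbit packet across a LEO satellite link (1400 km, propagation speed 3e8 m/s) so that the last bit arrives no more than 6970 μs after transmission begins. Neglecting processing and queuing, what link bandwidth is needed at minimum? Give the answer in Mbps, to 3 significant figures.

Propagation delay = 1400000 / 300000000 = 4666.67 μs.
Transmission budget = 6970 − 4666.67 = 2303.33 μs.
R ≥ L / t_tx = 49000 bits / 0.00230333 s = 21.3 Mbps.

21.3 Mbps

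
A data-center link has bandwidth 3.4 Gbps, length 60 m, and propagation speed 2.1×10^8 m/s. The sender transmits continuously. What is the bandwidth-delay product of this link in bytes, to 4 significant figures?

121.4 bytes

Propagation delay = 60 / 210000000 = 2.85714e-07 s.
BDP = R × t_prop = 3400000000 × 2.85714e-07 = 971.429 bits.
In bytes: 971.429/8 = 121.4 bytes.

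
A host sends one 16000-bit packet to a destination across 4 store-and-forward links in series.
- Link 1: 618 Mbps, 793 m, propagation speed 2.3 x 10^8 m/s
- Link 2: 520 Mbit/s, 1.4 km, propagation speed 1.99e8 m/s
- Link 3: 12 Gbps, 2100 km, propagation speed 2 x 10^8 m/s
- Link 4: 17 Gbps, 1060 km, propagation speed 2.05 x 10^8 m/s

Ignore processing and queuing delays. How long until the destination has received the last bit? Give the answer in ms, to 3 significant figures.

Transmission delays (L/R per hop): 0.02589, 0.0307692, 0.00133333, 0.000941176 ms; sum = 0.0589337 ms.
Propagation delays (d/s per hop): 0.00344783, 0.00703518, 10.5, 5.17073 ms; sum = 15.6812 ms.
End-to-end = 15.7 ms.

15.7 ms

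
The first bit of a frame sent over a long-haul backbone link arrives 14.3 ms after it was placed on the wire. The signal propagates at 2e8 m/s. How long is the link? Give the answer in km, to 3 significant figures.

d = s × t_prop = 200000000 × 0.0143 = 2860 km.

2860 km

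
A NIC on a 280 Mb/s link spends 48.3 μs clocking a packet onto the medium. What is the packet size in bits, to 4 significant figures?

13520 bits

L = R × t_tx = 280000000 b/s × 4.83e-05 s = 13524 bits.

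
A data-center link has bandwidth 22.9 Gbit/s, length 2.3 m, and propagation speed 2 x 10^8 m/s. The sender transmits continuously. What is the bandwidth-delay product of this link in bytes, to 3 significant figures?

32.9 bytes

Propagation delay = 2.3 / 200000000 = 1.15e-08 s.
BDP = R × t_prop = 22900000000 × 1.15e-08 = 263.35 bits.
In bytes: 263.35/8 = 32.9 bytes.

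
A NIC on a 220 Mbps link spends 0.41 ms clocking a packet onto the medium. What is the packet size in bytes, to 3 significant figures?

11300 bytes

L = R × t_tx = 220000000 b/s × 0.00041 s = 90200 bits.
In bytes: 90200 / 8 = 11300 bytes.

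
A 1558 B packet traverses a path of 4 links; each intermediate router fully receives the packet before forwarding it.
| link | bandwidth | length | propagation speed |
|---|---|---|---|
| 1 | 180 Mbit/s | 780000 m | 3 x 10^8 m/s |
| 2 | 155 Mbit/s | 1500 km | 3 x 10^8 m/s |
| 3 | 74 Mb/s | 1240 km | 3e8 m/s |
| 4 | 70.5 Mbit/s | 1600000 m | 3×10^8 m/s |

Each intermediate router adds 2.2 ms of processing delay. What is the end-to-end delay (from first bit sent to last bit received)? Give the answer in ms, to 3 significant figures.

L = 1558 × 8 = 12464 bits.
Transmission delays (L/R per hop): 0.0692444, 0.0804129, 0.168432, 0.176794 ms; sum = 0.494884 ms.
Propagation delays (d/s per hop): 2.6, 5, 4.13333, 5.33333 ms; sum = 17.0667 ms.
Processing at 3 router(s): 3 × 2.2 ms = 6.6 ms.
End-to-end = 24.2 ms.

24.2 ms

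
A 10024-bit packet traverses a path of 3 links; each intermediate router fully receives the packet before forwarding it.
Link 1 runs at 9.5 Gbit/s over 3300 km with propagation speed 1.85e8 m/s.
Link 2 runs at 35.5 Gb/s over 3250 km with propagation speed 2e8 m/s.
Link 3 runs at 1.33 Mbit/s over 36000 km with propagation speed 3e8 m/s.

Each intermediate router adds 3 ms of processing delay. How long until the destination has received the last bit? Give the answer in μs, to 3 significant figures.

Transmission delays (L/R per hop): 1.05516, 0.282366, 7536.84 μs; sum = 7538.18 μs.
Propagation delays (d/s per hop): 17837.8, 16250, 120000 μs; sum = 154088 μs.
Processing at 2 router(s): 2 × 3 ms = 6000 μs.
End-to-end = 168000 μs.

168000 μs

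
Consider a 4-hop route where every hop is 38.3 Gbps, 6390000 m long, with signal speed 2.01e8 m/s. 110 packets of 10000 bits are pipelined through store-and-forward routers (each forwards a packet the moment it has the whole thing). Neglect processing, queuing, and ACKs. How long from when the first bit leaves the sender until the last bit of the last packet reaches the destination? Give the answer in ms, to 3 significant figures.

127 ms

Per-hop transmission t_tx = L/R = 10000/38300000000 = 0.000261097 ms.
Per-hop propagation t_prop = 6390000/2.01e+08 = 31.791 ms.
Pipeline fill: first packet needs 4·t_tx to clear all hops; remaining 109 packets each add one t_tx.
Total = (4+110-1)·t_tx + 4·t_prop = 113·0.000261097 + 4·31.791 = 127 ms.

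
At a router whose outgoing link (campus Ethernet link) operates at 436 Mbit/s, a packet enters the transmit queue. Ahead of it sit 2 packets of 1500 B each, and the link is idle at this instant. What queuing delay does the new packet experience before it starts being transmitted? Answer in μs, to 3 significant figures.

55.0 μs

Each queued packet: L/R = 12000/436000000 = 27.5229 μs.
2 queued → 55.0459 μs.
Queuing delay = 55.0 μs.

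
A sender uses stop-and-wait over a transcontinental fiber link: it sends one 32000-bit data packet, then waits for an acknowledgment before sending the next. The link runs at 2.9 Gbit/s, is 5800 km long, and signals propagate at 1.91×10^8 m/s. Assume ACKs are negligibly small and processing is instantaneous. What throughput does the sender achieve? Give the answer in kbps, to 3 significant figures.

527 kbps

t_tx = L/R = 32000/2900000000 = 1.10345e-05 s.
t_prop = 5800000/191000000 = 0.0303665 s; RTT = 0.060733 s.
Cycle = t_tx + RTT = 0.060744 s.
Throughput = L / cycle = 32000 / 0.060744 = 527 kbps.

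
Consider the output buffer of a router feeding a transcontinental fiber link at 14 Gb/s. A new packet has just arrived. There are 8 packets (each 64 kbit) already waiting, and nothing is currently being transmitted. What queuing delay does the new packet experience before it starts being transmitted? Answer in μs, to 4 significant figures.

36.57 μs

Each queued packet: L/R = 64000/14000000000 = 4.57143 μs.
8 queued → 36.5714 μs.
Queuing delay = 36.57 μs.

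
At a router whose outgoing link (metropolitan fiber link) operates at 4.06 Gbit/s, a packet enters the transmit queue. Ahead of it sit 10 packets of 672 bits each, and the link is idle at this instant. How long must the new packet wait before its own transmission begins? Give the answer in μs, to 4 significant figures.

Each queued packet: L/R = 672/4.06e+09 = 0.165517 μs.
10 queued → 1.65517 μs.
Queuing delay = 1.655 μs.

1.655 μs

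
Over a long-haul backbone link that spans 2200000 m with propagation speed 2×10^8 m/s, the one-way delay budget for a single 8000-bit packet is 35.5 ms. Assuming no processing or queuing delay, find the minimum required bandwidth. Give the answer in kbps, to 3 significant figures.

Propagation delay = 2200000 / 200000000 = 11 ms.
Transmission budget = 35.5 − 11 = 24.5 ms.
R ≥ L / t_tx = 8000 bits / 0.0245 s = 327 kbps.

327 kbps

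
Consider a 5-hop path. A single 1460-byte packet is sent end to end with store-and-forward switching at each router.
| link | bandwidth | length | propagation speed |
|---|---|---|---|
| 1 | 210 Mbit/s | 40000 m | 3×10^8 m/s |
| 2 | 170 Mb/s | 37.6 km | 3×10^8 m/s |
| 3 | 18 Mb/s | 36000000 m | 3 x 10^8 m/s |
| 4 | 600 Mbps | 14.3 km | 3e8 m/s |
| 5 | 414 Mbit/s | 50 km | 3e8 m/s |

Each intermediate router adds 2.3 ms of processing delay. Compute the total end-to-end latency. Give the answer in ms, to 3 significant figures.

130 ms

L = 1460 × 8 = 11680 bits.
Transmission delays (L/R per hop): 0.055619, 0.0687059, 0.648889, 0.0194667, 0.0282126 ms; sum = 0.820893 ms.
Propagation delays (d/s per hop): 0.133333, 0.125333, 120, 0.0476667, 0.166667 ms; sum = 120.473 ms.
Processing at 4 router(s): 4 × 2.3 ms = 9.2 ms.
End-to-end = 130 ms.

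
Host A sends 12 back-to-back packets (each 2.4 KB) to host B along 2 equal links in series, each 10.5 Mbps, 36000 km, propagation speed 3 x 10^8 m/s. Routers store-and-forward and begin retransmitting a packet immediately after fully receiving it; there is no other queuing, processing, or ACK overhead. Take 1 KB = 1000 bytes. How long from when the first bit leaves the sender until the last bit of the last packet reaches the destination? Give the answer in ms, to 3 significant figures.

264 ms

Per-hop transmission t_tx = L/R = 19200/10500000 = 1.82857 ms.
Per-hop propagation t_prop = 36000000/300000000 = 120 ms.
Pipeline fill: first packet needs 2·t_tx to clear all hops; remaining 11 packets each add one t_tx.
Total = (2+12-1)·t_tx + 2·t_prop = 13·1.82857 + 2·120 = 264 ms.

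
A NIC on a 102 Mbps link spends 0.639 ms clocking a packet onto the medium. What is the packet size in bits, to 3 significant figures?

L = R × t_tx = 102000000 b/s × 0.000639 s = 65178 bits.

65200 bits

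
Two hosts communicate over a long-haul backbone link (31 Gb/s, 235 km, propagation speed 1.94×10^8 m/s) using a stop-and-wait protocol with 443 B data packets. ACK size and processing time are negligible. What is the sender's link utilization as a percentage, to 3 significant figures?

0.00472 %

t_tx = L/R = 3544/31000000000 = 1.14323e-07 s.
t_prop = 235000/194000000 = 0.00121134 s; RTT = 0.00242268 s.
Cycle = t_tx + RTT = 0.00242279 s.
Utilization = t_tx / cycle = 1.14323e-07/0.00242279 = 0.00472 %.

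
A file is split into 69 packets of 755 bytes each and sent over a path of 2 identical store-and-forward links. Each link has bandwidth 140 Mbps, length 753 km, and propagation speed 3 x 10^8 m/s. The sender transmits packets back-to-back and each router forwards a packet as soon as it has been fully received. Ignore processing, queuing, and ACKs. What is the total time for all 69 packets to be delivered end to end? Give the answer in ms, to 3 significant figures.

Per-hop transmission t_tx = L/R = 6040/140000000 = 0.0431429 ms.
Per-hop propagation t_prop = 753000/300000000 = 2.51 ms.
Pipeline fill: first packet needs 2·t_tx to clear all hops; remaining 68 packets each add one t_tx.
Total = (2+69-1)·t_tx + 2·t_prop = 70·0.0431429 + 2·2.51 = 8.04 ms.

8.04 ms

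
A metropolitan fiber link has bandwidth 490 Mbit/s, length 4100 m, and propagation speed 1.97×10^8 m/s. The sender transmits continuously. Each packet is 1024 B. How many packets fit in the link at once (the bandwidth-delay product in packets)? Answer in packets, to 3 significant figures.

1.24 packets

Propagation delay = 4100 / 197000000 = 2.08122e-05 s.
BDP = R × t_prop = 490000000 × 2.08122e-05 = 10198 bits.
In packets of 8192 bits: 1.24 packets.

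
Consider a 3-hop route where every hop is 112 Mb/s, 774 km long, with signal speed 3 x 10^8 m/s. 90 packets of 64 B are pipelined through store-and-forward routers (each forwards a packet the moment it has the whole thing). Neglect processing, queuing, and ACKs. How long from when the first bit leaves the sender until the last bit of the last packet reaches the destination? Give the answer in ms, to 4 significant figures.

Per-hop transmission t_tx = L/R = 512/112000000 = 0.00457143 ms.
Per-hop propagation t_prop = 774000/300000000 = 2.58 ms.
Pipeline fill: first packet needs 3·t_tx to clear all hops; remaining 89 packets each add one t_tx.
Total = (3+90-1)·t_tx + 3·t_prop = 92·0.00457143 + 3·2.58 = 8.161 ms.

8.161 ms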